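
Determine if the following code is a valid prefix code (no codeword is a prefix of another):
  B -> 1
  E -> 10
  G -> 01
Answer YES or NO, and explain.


Checking each pair (does one codeword prefix another?):
  B='1' vs E='10': prefix -- VIOLATION

NO -- this is NOT a valid prefix code. B (1) is a prefix of E (10).


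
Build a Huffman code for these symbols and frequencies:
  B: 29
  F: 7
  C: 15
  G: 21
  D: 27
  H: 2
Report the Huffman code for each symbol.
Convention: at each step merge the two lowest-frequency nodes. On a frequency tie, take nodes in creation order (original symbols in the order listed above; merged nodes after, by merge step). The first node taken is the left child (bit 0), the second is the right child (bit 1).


Huffman tree construction:
Step 1: Merge H(2) + F(7) = 9
Step 2: Merge (H+F)(9) + C(15) = 24
Step 3: Merge G(21) + ((H+F)+C)(24) = 45
Step 4: Merge D(27) + B(29) = 56
Step 5: Merge (G+((H+F)+C))(45) + (D+B)(56) = 101
Read each symbol's code off the tree from the root (left child = 0, right child = 1).

Codes:
  B: 11 (length 2)
  F: 0101 (length 4)
  C: 011 (length 3)
  G: 00 (length 2)
  D: 10 (length 2)
  H: 0100 (length 4)
Average code length: 235/101 = 2.3267 bits/symbol


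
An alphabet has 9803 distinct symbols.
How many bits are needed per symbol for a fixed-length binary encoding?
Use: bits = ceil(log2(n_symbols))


log2(9803) = 13.259
Bracket: 2^13 = 8192 < 9803 <= 2^14 = 16384
So ceil(log2(9803)) = 14

bits = ceil(log2(9803)) = ceil(13.259) = 14 bits


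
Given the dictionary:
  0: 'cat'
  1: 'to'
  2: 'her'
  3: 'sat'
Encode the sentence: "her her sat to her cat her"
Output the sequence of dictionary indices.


Look up each word in the dictionary:
  'her' -> 2
  'her' -> 2
  'sat' -> 3
  'to' -> 1
  'her' -> 2
  'cat' -> 0
  'her' -> 2

Encoded: [2, 2, 3, 1, 2, 0, 2]


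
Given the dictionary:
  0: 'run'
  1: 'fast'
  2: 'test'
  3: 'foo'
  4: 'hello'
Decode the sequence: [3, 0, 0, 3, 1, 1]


Look up each index in the dictionary:
  3 -> 'foo'
  0 -> 'run'
  0 -> 'run'
  3 -> 'foo'
  1 -> 'fast'
  1 -> 'fast'

Decoded: "foo run run foo fast fast"


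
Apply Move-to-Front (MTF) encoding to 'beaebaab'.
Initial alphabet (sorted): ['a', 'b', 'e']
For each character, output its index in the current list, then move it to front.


MTF encoding:
'b': index 1 in ['a', 'b', 'e'] -> ['b', 'a', 'e']
'e': index 2 in ['b', 'a', 'e'] -> ['e', 'b', 'a']
'a': index 2 in ['e', 'b', 'a'] -> ['a', 'e', 'b']
'e': index 1 in ['a', 'e', 'b'] -> ['e', 'a', 'b']
'b': index 2 in ['e', 'a', 'b'] -> ['b', 'e', 'a']
'a': index 2 in ['b', 'e', 'a'] -> ['a', 'b', 'e']
'a': index 0 in ['a', 'b', 'e'] -> ['a', 'b', 'e']
'b': index 1 in ['a', 'b', 'e'] -> ['b', 'a', 'e']


Output: [1, 2, 2, 1, 2, 2, 0, 1]


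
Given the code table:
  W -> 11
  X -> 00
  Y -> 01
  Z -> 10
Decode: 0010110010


Decoding:
00 -> X
10 -> Z
11 -> W
00 -> X
10 -> Z


Result: XZWXZ


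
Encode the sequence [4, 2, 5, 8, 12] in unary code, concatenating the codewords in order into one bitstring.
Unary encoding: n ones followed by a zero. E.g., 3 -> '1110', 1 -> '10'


Encode each number as n ones followed by a terminating 0:
  4 -> 11110 (5 bits)
  2 -> 110 (3 bits)
  5 -> 111110 (6 bits)
  8 -> 111111110 (9 bits)
  12 -> 1111111111110 (13 bits)
Total length = 5 + 3 + 6 + 9 + 13 = 36 bits.

Unary([4, 2, 5, 8, 12]) = 111101101111101111111101111111111110 (36 bits)


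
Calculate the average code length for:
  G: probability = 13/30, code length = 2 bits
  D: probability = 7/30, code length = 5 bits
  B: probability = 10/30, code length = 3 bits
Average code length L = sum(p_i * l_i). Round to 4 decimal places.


Weighted contributions p_i * l_i:
  G: (13/30) * 2 = 26/30
  D: (7/30) * 5 = 35/30
  B: (10/30) * 3 = 30/30
Sum = (26 + 35 + 30)/30 = 91/30

L = 91/30 = 3.0333 bits/symbol


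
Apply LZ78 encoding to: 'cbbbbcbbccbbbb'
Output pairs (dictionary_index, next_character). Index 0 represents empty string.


LZ78 encoding steps:
Dictionary: {0: ''}
Step 1: w='' (idx 0), next='c' -> output (0, 'c'), add 'c' as idx 1
Step 2: w='' (idx 0), next='b' -> output (0, 'b'), add 'b' as idx 2
Step 3: w='b' (idx 2), next='b' -> output (2, 'b'), add 'bb' as idx 3
Step 4: w='b' (idx 2), next='c' -> output (2, 'c'), add 'bc' as idx 4
Step 5: w='bb' (idx 3), next='c' -> output (3, 'c'), add 'bbc' as idx 5
Step 6: w='c' (idx 1), next='b' -> output (1, 'b'), add 'cb' as idx 6
Step 7: w='bb' (idx 3), next='b' -> output (3, 'b'), add 'bbb' as idx 7


Encoded: [(0, 'c'), (0, 'b'), (2, 'b'), (2, 'c'), (3, 'c'), (1, 'b'), (3, 'b')]


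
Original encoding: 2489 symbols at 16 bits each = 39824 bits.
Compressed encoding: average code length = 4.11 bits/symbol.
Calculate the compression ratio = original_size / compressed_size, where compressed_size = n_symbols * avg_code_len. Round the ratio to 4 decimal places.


original_size = n_symbols * orig_bits = 2489 * 16 = 39824 bits
compressed_size = n_symbols * avg_code_len = 2489 * 4.11 = 10229.79 bits
ratio = original_size / compressed_size = 39824 / 10229.79 = 3.8929

Compression ratio = 3.8929


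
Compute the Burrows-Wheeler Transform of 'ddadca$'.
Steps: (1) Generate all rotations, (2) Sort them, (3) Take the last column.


Rotations (sorted):
  0: $ddadca -> last char: a
  1: a$ddadc -> last char: c
  2: adca$dd -> last char: d
  3: ca$ddad -> last char: d
  4: dadca$d -> last char: d
  5: dca$dda -> last char: a
  6: ddadca$ -> last char: $


BWT = acddda$


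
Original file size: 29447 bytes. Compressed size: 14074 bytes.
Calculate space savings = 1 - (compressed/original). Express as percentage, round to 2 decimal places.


ratio = compressed/original = 14074/29447 = 0.477943
savings = 1 - ratio = 1 - 0.477943 = 0.522057
as a percentage: 0.522057 * 100 = 52.21%

Space savings = 1 - 14074/29447 = 52.21%


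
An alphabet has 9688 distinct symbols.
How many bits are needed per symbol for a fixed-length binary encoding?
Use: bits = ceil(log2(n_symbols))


log2(9688) = 13.242
Bracket: 2^13 = 8192 < 9688 <= 2^14 = 16384
So ceil(log2(9688)) = 14

bits = ceil(log2(9688)) = ceil(13.242) = 14 bits


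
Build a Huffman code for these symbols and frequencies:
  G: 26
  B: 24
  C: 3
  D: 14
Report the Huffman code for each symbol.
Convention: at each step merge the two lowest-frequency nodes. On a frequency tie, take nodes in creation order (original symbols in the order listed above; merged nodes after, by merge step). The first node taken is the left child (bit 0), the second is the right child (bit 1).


Huffman tree construction:
Step 1: Merge C(3) + D(14) = 17
Step 2: Merge (C+D)(17) + B(24) = 41
Step 3: Merge G(26) + ((C+D)+B)(41) = 67
Read each symbol's code off the tree from the root (left child = 0, right child = 1).

Codes:
  G: 0 (length 1)
  B: 11 (length 2)
  C: 100 (length 3)
  D: 101 (length 3)
Average code length: 125/67 = 1.8657 bits/symbol


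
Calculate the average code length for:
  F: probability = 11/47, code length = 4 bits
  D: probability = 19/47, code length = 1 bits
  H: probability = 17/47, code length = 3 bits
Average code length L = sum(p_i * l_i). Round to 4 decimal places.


Weighted contributions p_i * l_i:
  F: (11/47) * 4 = 44/47
  D: (19/47) * 1 = 19/47
  H: (17/47) * 3 = 51/47
Sum = (44 + 19 + 51)/47 = 114/47

L = 114/47 = 2.4255 bits/symbol


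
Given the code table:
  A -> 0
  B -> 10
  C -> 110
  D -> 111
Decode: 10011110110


Decoding:
10 -> B
0 -> A
111 -> D
10 -> B
110 -> C


Result: BADBC


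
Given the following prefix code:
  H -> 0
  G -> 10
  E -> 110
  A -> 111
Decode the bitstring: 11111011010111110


Decoding step by step:
Bits 111 -> A
Bits 110 -> E
Bits 110 -> E
Bits 10 -> G
Bits 111 -> A
Bits 110 -> E


Decoded message: AEEGAE


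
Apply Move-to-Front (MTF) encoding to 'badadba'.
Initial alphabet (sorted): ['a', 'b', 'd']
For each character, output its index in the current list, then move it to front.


MTF encoding:
'b': index 1 in ['a', 'b', 'd'] -> ['b', 'a', 'd']
'a': index 1 in ['b', 'a', 'd'] -> ['a', 'b', 'd']
'd': index 2 in ['a', 'b', 'd'] -> ['d', 'a', 'b']
'a': index 1 in ['d', 'a', 'b'] -> ['a', 'd', 'b']
'd': index 1 in ['a', 'd', 'b'] -> ['d', 'a', 'b']
'b': index 2 in ['d', 'a', 'b'] -> ['b', 'd', 'a']
'a': index 2 in ['b', 'd', 'a'] -> ['a', 'b', 'd']


Output: [1, 1, 2, 1, 1, 2, 2]


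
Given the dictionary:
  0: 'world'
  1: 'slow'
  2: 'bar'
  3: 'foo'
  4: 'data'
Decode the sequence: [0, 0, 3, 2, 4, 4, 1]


Look up each index in the dictionary:
  0 -> 'world'
  0 -> 'world'
  3 -> 'foo'
  2 -> 'bar'
  4 -> 'data'
  4 -> 'data'
  1 -> 'slow'

Decoded: "world world foo bar data data slow"


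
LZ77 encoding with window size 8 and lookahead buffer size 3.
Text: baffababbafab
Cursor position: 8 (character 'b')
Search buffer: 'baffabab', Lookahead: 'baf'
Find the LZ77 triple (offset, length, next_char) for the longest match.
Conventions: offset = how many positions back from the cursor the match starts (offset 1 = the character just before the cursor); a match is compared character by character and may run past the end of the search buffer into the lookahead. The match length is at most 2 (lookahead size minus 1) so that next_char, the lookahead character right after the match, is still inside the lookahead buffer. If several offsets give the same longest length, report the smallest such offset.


Try each offset into the search buffer:
  offset=1 (pos 7, char 'b'): match length 1
  offset=2 (pos 6, char 'a'): match length 0
  offset=3 (pos 5, char 'b'): match length 2
  offset=4 (pos 4, char 'a'): match length 0
  offset=5 (pos 3, char 'f'): match length 0
  offset=6 (pos 2, char 'f'): match length 0
  offset=7 (pos 1, char 'a'): match length 0
  offset=8 (pos 0, char 'b'): match length 2
Longest match has length 2, found at offsets 3, 8; take the smallest, offset 3.
next_char = character at position 8 + 2 = 10 -> 'f'

Best match: offset=3, length=2 (matching 'ba' starting at position 5)
LZ77 triple: (3, 2, 'f')


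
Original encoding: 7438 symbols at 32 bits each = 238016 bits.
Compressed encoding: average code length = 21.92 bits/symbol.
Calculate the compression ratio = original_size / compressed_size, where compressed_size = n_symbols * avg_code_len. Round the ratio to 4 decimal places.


original_size = n_symbols * orig_bits = 7438 * 32 = 238016 bits
compressed_size = n_symbols * avg_code_len = 7438 * 21.92 = 163040.96 bits
ratio = original_size / compressed_size = 238016 / 163040.96 = 1.4599

Compression ratio = 1.4599


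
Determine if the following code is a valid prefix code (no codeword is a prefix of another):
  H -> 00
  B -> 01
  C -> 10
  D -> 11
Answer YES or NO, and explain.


Checking each pair (does one codeword prefix another?):
  H='00' vs B='01': no prefix
  H='00' vs C='10': no prefix
  H='00' vs D='11': no prefix
  B='01' vs H='00': no prefix
  B='01' vs C='10': no prefix
  B='01' vs D='11': no prefix
  C='10' vs H='00': no prefix
  C='10' vs B='01': no prefix
  C='10' vs D='11': no prefix
  D='11' vs H='00': no prefix
  D='11' vs B='01': no prefix
  D='11' vs C='10': no prefix
No violation found over all pairs.

YES -- this is a valid prefix code. No codeword is a prefix of any other codeword.


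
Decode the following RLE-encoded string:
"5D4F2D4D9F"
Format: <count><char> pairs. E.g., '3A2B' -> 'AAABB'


Expanding each <count><char> pair:
  5D -> 'DDDDD'
  4F -> 'FFFF'
  2D -> 'DD'
  4D -> 'DDDD'
  9F -> 'FFFFFFFFF'

Decoded = DDDDDFFFFDDDDDDFFFFFFFFF


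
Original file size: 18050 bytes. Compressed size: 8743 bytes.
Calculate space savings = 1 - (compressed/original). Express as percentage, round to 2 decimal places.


ratio = compressed/original = 8743/18050 = 0.484377
savings = 1 - ratio = 1 - 0.484377 = 0.515623
as a percentage: 0.515623 * 100 = 51.56%

Space savings = 1 - 8743/18050 = 51.56%


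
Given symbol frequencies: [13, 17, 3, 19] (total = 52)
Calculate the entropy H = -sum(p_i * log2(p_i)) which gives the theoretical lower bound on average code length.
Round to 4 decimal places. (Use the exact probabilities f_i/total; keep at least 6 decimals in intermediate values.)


Per-symbol terms -p_i * log2(p_i) with p_i = f_i/52:
  p = 13/52 = 0.250000: log2(p) = -2.000000, -p*log2(p) = 0.500000
  p = 17/52 = 0.326923: log2(p) = -1.612977, -p*log2(p) = 0.527319
  p = 3/52 = 0.057692: log2(p) = -4.115477, -p*log2(p) = 0.237431
  p = 19/52 = 0.365385: log2(p) = -1.452512, -p*log2(p) = 0.530726
H = 0.500000 + 0.527319 + 0.237431 + 0.530726 = 1.795476

H = 1.7955 bits/symbol


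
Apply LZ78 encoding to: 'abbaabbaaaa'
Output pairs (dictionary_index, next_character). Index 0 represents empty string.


LZ78 encoding steps:
Dictionary: {0: ''}
Step 1: w='' (idx 0), next='a' -> output (0, 'a'), add 'a' as idx 1
Step 2: w='' (idx 0), next='b' -> output (0, 'b'), add 'b' as idx 2
Step 3: w='b' (idx 2), next='a' -> output (2, 'a'), add 'ba' as idx 3
Step 4: w='a' (idx 1), next='b' -> output (1, 'b'), add 'ab' as idx 4
Step 5: w='ba' (idx 3), next='a' -> output (3, 'a'), add 'baa' as idx 5
Step 6: w='a' (idx 1), next='a' -> output (1, 'a'), add 'aa' as idx 6


Encoded: [(0, 'a'), (0, 'b'), (2, 'a'), (1, 'b'), (3, 'a'), (1, 'a')]


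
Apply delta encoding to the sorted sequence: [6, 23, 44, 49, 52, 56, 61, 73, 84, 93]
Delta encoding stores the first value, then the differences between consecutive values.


First value: 6
Deltas:
  23 - 6 = 17
  44 - 23 = 21
  49 - 44 = 5
  52 - 49 = 3
  56 - 52 = 4
  61 - 56 = 5
  73 - 61 = 12
  84 - 73 = 11
  93 - 84 = 9


Delta encoded: [6, 17, 21, 5, 3, 4, 5, 12, 11, 9]


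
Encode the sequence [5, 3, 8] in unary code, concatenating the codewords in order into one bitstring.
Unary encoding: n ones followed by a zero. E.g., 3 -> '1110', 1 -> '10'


Encode each number as n ones followed by a terminating 0:
  5 -> 111110 (6 bits)
  3 -> 1110 (4 bits)
  8 -> 111111110 (9 bits)
Total length = 6 + 4 + 9 = 19 bits.

Unary([5, 3, 8]) = 1111101110111111110 (19 bits)


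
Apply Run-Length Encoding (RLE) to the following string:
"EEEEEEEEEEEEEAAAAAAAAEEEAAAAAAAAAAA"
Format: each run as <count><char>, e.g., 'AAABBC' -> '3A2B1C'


Scanning runs left to right:
  i=0: run of 'E' x 13 -> '13E'
  i=13: run of 'A' x 8 -> '8A'
  i=21: run of 'E' x 3 -> '3E'
  i=24: run of 'A' x 11 -> '11A'

RLE = 13E8A3E11A


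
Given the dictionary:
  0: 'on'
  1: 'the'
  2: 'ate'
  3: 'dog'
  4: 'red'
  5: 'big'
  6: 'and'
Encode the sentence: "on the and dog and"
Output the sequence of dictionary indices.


Look up each word in the dictionary:
  'on' -> 0
  'the' -> 1
  'and' -> 6
  'dog' -> 3
  'and' -> 6

Encoded: [0, 1, 6, 3, 6]


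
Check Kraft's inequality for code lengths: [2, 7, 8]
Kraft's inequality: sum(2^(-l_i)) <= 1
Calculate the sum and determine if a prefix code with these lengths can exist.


Sum = 2^(-2) + 2^(-7) + 2^(-8)
    = 0.25 + 0.0078125 + 0.00390625
    = 67/256 = 0.26171875
Since 0.26171875 <= 1, Kraft's inequality IS satisfied.
A prefix code with these lengths CAN exist.

Kraft sum = 0.26171875. Satisfied.


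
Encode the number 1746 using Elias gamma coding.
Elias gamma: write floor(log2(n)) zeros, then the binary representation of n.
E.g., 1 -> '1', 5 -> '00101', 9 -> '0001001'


num_bits = floor(log2(1746)) + 1 = 11
leading_zeros = num_bits - 1 = 10
binary(1746) = 11011010010

Elias gamma(1746) = '0000000000' + '11011010010' = 000000000011011010010 (21 bits)


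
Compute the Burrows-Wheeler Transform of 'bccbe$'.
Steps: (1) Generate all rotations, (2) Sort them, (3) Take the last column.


Rotations (sorted):
  0: $bccbe -> last char: e
  1: bccbe$ -> last char: $
  2: be$bcc -> last char: c
  3: cbe$bc -> last char: c
  4: ccbe$b -> last char: b
  5: e$bccb -> last char: b


BWT = e$ccbb


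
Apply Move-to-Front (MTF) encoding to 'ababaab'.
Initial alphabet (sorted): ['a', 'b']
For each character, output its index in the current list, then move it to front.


MTF encoding:
'a': index 0 in ['a', 'b'] -> ['a', 'b']
'b': index 1 in ['a', 'b'] -> ['b', 'a']
'a': index 1 in ['b', 'a'] -> ['a', 'b']
'b': index 1 in ['a', 'b'] -> ['b', 'a']
'a': index 1 in ['b', 'a'] -> ['a', 'b']
'a': index 0 in ['a', 'b'] -> ['a', 'b']
'b': index 1 in ['a', 'b'] -> ['b', 'a']


Output: [0, 1, 1, 1, 1, 0, 1]


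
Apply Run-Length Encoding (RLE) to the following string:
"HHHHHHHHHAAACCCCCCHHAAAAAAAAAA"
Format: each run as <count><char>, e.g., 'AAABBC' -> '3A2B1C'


Scanning runs left to right:
  i=0: run of 'H' x 9 -> '9H'
  i=9: run of 'A' x 3 -> '3A'
  i=12: run of 'C' x 6 -> '6C'
  i=18: run of 'H' x 2 -> '2H'
  i=20: run of 'A' x 10 -> '10A'

RLE = 9H3A6C2H10A


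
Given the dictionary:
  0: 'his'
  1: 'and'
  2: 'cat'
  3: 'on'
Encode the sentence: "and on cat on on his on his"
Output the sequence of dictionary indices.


Look up each word in the dictionary:
  'and' -> 1
  'on' -> 3
  'cat' -> 2
  'on' -> 3
  'on' -> 3
  'his' -> 0
  'on' -> 3
  'his' -> 0

Encoded: [1, 3, 2, 3, 3, 0, 3, 0]


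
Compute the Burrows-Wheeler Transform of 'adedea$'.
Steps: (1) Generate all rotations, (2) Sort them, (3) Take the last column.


Rotations (sorted):
  0: $adedea -> last char: a
  1: a$adede -> last char: e
  2: adedea$ -> last char: $
  3: dea$ade -> last char: e
  4: dedea$a -> last char: a
  5: ea$aded -> last char: d
  6: edea$ad -> last char: d


BWT = ae$eadd


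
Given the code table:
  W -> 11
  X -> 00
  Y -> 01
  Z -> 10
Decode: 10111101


Decoding:
10 -> Z
11 -> W
11 -> W
01 -> Y


Result: ZWWY


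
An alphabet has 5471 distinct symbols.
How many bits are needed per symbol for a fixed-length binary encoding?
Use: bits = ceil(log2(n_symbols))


log2(5471) = 12.4176
Bracket: 2^12 = 4096 < 5471 <= 2^13 = 8192
So ceil(log2(5471)) = 13

bits = ceil(log2(5471)) = ceil(12.4176) = 13 bits


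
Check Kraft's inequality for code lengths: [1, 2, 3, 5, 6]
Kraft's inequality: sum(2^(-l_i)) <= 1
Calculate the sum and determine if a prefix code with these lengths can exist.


Sum = 2^(-1) + 2^(-2) + 2^(-3) + 2^(-5) + 2^(-6)
    = 0.5 + 0.25 + 0.125 + 0.03125 + 0.015625
    = 59/64 = 0.921875
Since 0.921875 <= 1, Kraft's inequality IS satisfied.
A prefix code with these lengths CAN exist.

Kraft sum = 0.921875. Satisfied.


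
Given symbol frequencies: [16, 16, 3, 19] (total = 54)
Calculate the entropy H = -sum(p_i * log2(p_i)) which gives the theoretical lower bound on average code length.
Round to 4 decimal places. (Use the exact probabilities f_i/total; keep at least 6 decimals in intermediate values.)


Per-symbol terms -p_i * log2(p_i) with p_i = f_i/54:
  p = 16/54 = 0.296296: log2(p) = -1.754888, -p*log2(p) = 0.519967
  p = 16/54 = 0.296296: log2(p) = -1.754888, -p*log2(p) = 0.519967
  p = 3/54 = 0.055556: log2(p) = -4.169925, -p*log2(p) = 0.231663
  p = 19/54 = 0.351852: log2(p) = -1.506960, -p*log2(p) = 0.530227
H = 0.519967 + 0.519967 + 0.231663 + 0.530227 = 1.801824

H = 1.8018 bits/symbol


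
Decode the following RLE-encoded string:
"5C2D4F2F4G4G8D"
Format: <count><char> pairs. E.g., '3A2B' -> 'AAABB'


Expanding each <count><char> pair:
  5C -> 'CCCCC'
  2D -> 'DD'
  4F -> 'FFFF'
  2F -> 'FF'
  4G -> 'GGGG'
  4G -> 'GGGG'
  8D -> 'DDDDDDDD'

Decoded = CCCCCDDFFFFFFGGGGGGGGDDDDDDDD


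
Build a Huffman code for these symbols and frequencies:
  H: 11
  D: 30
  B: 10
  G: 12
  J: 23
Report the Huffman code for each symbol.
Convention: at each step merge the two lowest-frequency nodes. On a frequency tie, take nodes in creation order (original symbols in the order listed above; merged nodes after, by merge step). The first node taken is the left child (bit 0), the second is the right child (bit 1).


Huffman tree construction:
Step 1: Merge B(10) + H(11) = 21
Step 2: Merge G(12) + (B+H)(21) = 33
Step 3: Merge J(23) + D(30) = 53
Step 4: Merge (G+(B+H))(33) + (J+D)(53) = 86
Read each symbol's code off the tree from the root (left child = 0, right child = 1).

Codes:
  H: 011 (length 3)
  D: 11 (length 2)
  B: 010 (length 3)
  G: 00 (length 2)
  J: 10 (length 2)
Average code length: 193/86 = 2.2442 bits/symbol


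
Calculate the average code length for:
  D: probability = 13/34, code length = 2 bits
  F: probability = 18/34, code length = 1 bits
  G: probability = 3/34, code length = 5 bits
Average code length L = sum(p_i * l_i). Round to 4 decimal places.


Weighted contributions p_i * l_i:
  D: (13/34) * 2 = 26/34
  F: (18/34) * 1 = 18/34
  G: (3/34) * 5 = 15/34
Sum = (26 + 18 + 15)/34 = 59/34

L = 59/34 = 1.7353 bits/symbol


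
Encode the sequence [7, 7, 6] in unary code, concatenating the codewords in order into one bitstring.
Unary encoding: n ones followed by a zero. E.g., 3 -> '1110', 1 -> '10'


Encode each number as n ones followed by a terminating 0:
  7 -> 11111110 (8 bits)
  7 -> 11111110 (8 bits)
  6 -> 1111110 (7 bits)
Total length = 8 + 8 + 7 = 23 bits.

Unary([7, 7, 6]) = 11111110111111101111110 (23 bits)


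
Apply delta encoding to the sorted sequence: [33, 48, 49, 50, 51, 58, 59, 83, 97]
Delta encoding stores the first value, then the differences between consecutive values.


First value: 33
Deltas:
  48 - 33 = 15
  49 - 48 = 1
  50 - 49 = 1
  51 - 50 = 1
  58 - 51 = 7
  59 - 58 = 1
  83 - 59 = 24
  97 - 83 = 14


Delta encoded: [33, 15, 1, 1, 1, 7, 1, 24, 14]


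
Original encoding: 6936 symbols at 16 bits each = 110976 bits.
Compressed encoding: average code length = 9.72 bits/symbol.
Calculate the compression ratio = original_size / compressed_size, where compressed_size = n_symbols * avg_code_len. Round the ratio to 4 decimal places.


original_size = n_symbols * orig_bits = 6936 * 16 = 110976 bits
compressed_size = n_symbols * avg_code_len = 6936 * 9.72 = 67417.92 bits
ratio = original_size / compressed_size = 110976 / 67417.92 = 1.6461

Compression ratio = 1.6461


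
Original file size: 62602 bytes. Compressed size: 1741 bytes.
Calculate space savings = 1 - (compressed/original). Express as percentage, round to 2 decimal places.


ratio = compressed/original = 1741/62602 = 0.027811
savings = 1 - ratio = 1 - 0.027811 = 0.972189
as a percentage: 0.972189 * 100 = 97.22%

Space savings = 1 - 1741/62602 = 97.22%


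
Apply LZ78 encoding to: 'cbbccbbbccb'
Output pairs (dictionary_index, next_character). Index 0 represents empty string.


LZ78 encoding steps:
Dictionary: {0: ''}
Step 1: w='' (idx 0), next='c' -> output (0, 'c'), add 'c' as idx 1
Step 2: w='' (idx 0), next='b' -> output (0, 'b'), add 'b' as idx 2
Step 3: w='b' (idx 2), next='c' -> output (2, 'c'), add 'bc' as idx 3
Step 4: w='c' (idx 1), next='b' -> output (1, 'b'), add 'cb' as idx 4
Step 5: w='b' (idx 2), next='b' -> output (2, 'b'), add 'bb' as idx 5
Step 6: w='c' (idx 1), next='c' -> output (1, 'c'), add 'cc' as idx 6
Step 7: w='b' (idx 2), end of input -> output (2, '')


Encoded: [(0, 'c'), (0, 'b'), (2, 'c'), (1, 'b'), (2, 'b'), (1, 'c'), (2, '')]


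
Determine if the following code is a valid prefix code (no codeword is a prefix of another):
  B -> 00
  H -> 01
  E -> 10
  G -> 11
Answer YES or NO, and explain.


Checking each pair (does one codeword prefix another?):
  B='00' vs H='01': no prefix
  B='00' vs E='10': no prefix
  B='00' vs G='11': no prefix
  H='01' vs B='00': no prefix
  H='01' vs E='10': no prefix
  H='01' vs G='11': no prefix
  E='10' vs B='00': no prefix
  E='10' vs H='01': no prefix
  E='10' vs G='11': no prefix
  G='11' vs B='00': no prefix
  G='11' vs H='01': no prefix
  G='11' vs E='10': no prefix
No violation found over all pairs.

YES -- this is a valid prefix code. No codeword is a prefix of any other codeword.


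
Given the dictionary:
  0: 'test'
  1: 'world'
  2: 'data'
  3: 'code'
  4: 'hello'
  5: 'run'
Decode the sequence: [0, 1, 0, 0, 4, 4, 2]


Look up each index in the dictionary:
  0 -> 'test'
  1 -> 'world'
  0 -> 'test'
  0 -> 'test'
  4 -> 'hello'
  4 -> 'hello'
  2 -> 'data'

Decoded: "test world test test hello hello data"


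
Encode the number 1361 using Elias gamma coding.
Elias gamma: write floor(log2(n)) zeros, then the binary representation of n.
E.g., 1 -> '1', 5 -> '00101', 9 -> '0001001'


num_bits = floor(log2(1361)) + 1 = 11
leading_zeros = num_bits - 1 = 10
binary(1361) = 10101010001

Elias gamma(1361) = '0000000000' + '10101010001' = 000000000010101010001 (21 bits)


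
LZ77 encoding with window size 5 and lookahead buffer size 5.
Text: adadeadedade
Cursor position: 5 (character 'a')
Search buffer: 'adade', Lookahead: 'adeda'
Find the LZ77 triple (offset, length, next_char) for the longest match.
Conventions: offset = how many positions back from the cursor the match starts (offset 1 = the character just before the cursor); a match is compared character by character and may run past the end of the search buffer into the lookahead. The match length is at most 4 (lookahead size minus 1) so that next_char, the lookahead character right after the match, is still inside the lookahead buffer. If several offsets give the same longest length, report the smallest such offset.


Try each offset into the search buffer:
  offset=1 (pos 4, char 'e'): match length 0
  offset=2 (pos 3, char 'd'): match length 0
  offset=3 (pos 2, char 'a'): match length 3
  offset=4 (pos 1, char 'd'): match length 0
  offset=5 (pos 0, char 'a'): match length 2
Longest match has length 3 at offset 3.
next_char = character at position 5 + 3 = 8 -> 'd'

Best match: offset=3, length=3 (matching 'ade' starting at position 2)
LZ77 triple: (3, 3, 'd')


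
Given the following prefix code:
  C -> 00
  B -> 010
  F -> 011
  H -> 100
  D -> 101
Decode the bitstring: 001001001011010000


Decoding step by step:
Bits 00 -> C
Bits 100 -> H
Bits 100 -> H
Bits 101 -> D
Bits 101 -> D
Bits 00 -> C
Bits 00 -> C


Decoded message: CHHDDCC


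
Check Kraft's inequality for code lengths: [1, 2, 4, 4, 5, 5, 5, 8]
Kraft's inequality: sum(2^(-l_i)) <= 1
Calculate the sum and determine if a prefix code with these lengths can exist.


Sum = 2^(-1) + 2^(-2) + 2^(-4) + 2^(-4) + 2^(-5) + 2^(-5) + 2^(-5) + 2^(-8)
    = 0.5 + 0.25 + 0.0625 + 0.0625 + 0.03125 + 0.03125 + 0.03125 + 0.00390625
    = 249/256 = 0.97265625
Since 0.97265625 <= 1, Kraft's inequality IS satisfied.
A prefix code with these lengths CAN exist.

Kraft sum = 0.97265625. Satisfied.


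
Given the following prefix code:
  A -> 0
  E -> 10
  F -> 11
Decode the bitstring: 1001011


Decoding step by step:
Bits 10 -> E
Bits 0 -> A
Bits 10 -> E
Bits 11 -> F


Decoded message: EAEF


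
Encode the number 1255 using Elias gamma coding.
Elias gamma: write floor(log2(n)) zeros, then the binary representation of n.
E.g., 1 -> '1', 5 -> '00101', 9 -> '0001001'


num_bits = floor(log2(1255)) + 1 = 11
leading_zeros = num_bits - 1 = 10
binary(1255) = 10011100111

Elias gamma(1255) = '0000000000' + '10011100111' = 000000000010011100111 (21 bits)


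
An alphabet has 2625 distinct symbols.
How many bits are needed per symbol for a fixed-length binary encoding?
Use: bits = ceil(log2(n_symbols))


log2(2625) = 11.3581
Bracket: 2^11 = 2048 < 2625 <= 2^12 = 4096
So ceil(log2(2625)) = 12

bits = ceil(log2(2625)) = ceil(11.3581) = 12 bits


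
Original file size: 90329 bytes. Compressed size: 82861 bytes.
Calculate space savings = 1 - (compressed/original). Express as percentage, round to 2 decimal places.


ratio = compressed/original = 82861/90329 = 0.917324
savings = 1 - ratio = 1 - 0.917324 = 0.082676
as a percentage: 0.082676 * 100 = 8.27%

Space savings = 1 - 82861/90329 = 8.27%


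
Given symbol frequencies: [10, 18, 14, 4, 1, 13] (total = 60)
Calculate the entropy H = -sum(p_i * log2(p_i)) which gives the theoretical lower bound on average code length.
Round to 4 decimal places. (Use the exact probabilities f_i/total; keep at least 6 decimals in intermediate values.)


Per-symbol terms -p_i * log2(p_i) with p_i = f_i/60:
  p = 10/60 = 0.166667: log2(p) = -2.584963, -p*log2(p) = 0.430827
  p = 18/60 = 0.300000: log2(p) = -1.736966, -p*log2(p) = 0.521090
  p = 14/60 = 0.233333: log2(p) = -2.099536, -p*log2(p) = 0.489892
  p = 4/60 = 0.066667: log2(p) = -3.906891, -p*log2(p) = 0.260459
  p = 1/60 = 0.016667: log2(p) = -5.906891, -p*log2(p) = 0.098448
  p = 13/60 = 0.216667: log2(p) = -2.206451, -p*log2(p) = 0.478064
H = 0.430827 + 0.521090 + 0.489892 + 0.260459 + 0.098448 + 0.478064 = 2.278780

H = 2.2788 bits/symbol


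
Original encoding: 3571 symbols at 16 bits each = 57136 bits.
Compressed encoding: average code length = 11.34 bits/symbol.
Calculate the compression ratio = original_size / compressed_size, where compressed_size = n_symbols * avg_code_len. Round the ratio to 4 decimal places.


original_size = n_symbols * orig_bits = 3571 * 16 = 57136 bits
compressed_size = n_symbols * avg_code_len = 3571 * 11.34 = 40495.14 bits
ratio = original_size / compressed_size = 57136 / 40495.14 = 1.4109

Compression ratio = 1.4109


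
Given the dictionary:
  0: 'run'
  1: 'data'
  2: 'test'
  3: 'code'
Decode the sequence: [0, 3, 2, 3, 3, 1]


Look up each index in the dictionary:
  0 -> 'run'
  3 -> 'code'
  2 -> 'test'
  3 -> 'code'
  3 -> 'code'
  1 -> 'data'

Decoded: "run code test code code data"


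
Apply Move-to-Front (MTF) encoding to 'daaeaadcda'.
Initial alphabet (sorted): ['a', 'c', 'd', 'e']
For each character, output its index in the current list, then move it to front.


MTF encoding:
'd': index 2 in ['a', 'c', 'd', 'e'] -> ['d', 'a', 'c', 'e']
'a': index 1 in ['d', 'a', 'c', 'e'] -> ['a', 'd', 'c', 'e']
'a': index 0 in ['a', 'd', 'c', 'e'] -> ['a', 'd', 'c', 'e']
'e': index 3 in ['a', 'd', 'c', 'e'] -> ['e', 'a', 'd', 'c']
'a': index 1 in ['e', 'a', 'd', 'c'] -> ['a', 'e', 'd', 'c']
'a': index 0 in ['a', 'e', 'd', 'c'] -> ['a', 'e', 'd', 'c']
'd': index 2 in ['a', 'e', 'd', 'c'] -> ['d', 'a', 'e', 'c']
'c': index 3 in ['d', 'a', 'e', 'c'] -> ['c', 'd', 'a', 'e']
'd': index 1 in ['c', 'd', 'a', 'e'] -> ['d', 'c', 'a', 'e']
'a': index 2 in ['d', 'c', 'a', 'e'] -> ['a', 'd', 'c', 'e']


Output: [2, 1, 0, 3, 1, 0, 2, 3, 1, 2]


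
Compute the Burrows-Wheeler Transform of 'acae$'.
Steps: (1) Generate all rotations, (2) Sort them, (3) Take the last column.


Rotations (sorted):
  0: $acae -> last char: e
  1: acae$ -> last char: $
  2: ae$ac -> last char: c
  3: cae$a -> last char: a
  4: e$aca -> last char: a


BWT = e$caa


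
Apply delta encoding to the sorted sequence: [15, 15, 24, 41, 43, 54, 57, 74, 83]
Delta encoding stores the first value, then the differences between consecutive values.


First value: 15
Deltas:
  15 - 15 = 0
  24 - 15 = 9
  41 - 24 = 17
  43 - 41 = 2
  54 - 43 = 11
  57 - 54 = 3
  74 - 57 = 17
  83 - 74 = 9


Delta encoded: [15, 0, 9, 17, 2, 11, 3, 17, 9]


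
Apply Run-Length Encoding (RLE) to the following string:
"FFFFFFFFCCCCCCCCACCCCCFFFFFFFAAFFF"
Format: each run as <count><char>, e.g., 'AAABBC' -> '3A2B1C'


Scanning runs left to right:
  i=0: run of 'F' x 8 -> '8F'
  i=8: run of 'C' x 8 -> '8C'
  i=16: run of 'A' x 1 -> '1A'
  i=17: run of 'C' x 5 -> '5C'
  i=22: run of 'F' x 7 -> '7F'
  i=29: run of 'A' x 2 -> '2A'
  i=31: run of 'F' x 3 -> '3F'

RLE = 8F8C1A5C7F2A3F


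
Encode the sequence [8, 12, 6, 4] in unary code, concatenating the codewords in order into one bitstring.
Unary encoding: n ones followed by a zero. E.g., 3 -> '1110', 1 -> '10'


Encode each number as n ones followed by a terminating 0:
  8 -> 111111110 (9 bits)
  12 -> 1111111111110 (13 bits)
  6 -> 1111110 (7 bits)
  4 -> 11110 (5 bits)
Total length = 9 + 13 + 7 + 5 = 34 bits.

Unary([8, 12, 6, 4]) = 1111111101111111111110111111011110 (34 bits)


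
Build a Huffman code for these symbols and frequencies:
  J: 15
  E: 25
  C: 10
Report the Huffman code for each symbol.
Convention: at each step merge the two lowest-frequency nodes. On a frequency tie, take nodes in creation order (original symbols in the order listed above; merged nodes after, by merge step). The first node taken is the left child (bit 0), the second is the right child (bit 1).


Huffman tree construction:
Step 1: Merge C(10) + J(15) = 25
Step 2: Merge E(25) + (C+J)(25) = 50
Read each symbol's code off the tree from the root (left child = 0, right child = 1).

Codes:
  J: 11 (length 2)
  E: 0 (length 1)
  C: 10 (length 2)
Average code length: 75/50 = 1.5000 bits/symbol


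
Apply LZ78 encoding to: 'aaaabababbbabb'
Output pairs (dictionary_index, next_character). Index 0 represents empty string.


LZ78 encoding steps:
Dictionary: {0: ''}
Step 1: w='' (idx 0), next='a' -> output (0, 'a'), add 'a' as idx 1
Step 2: w='a' (idx 1), next='a' -> output (1, 'a'), add 'aa' as idx 2
Step 3: w='a' (idx 1), next='b' -> output (1, 'b'), add 'ab' as idx 3
Step 4: w='ab' (idx 3), next='a' -> output (3, 'a'), add 'aba' as idx 4
Step 5: w='' (idx 0), next='b' -> output (0, 'b'), add 'b' as idx 5
Step 6: w='b' (idx 5), next='b' -> output (5, 'b'), add 'bb' as idx 6
Step 7: w='ab' (idx 3), next='b' -> output (3, 'b'), add 'abb' as idx 7


Encoded: [(0, 'a'), (1, 'a'), (1, 'b'), (3, 'a'), (0, 'b'), (5, 'b'), (3, 'b')]


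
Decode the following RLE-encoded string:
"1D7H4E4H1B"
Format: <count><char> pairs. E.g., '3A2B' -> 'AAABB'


Expanding each <count><char> pair:
  1D -> 'D'
  7H -> 'HHHHHHH'
  4E -> 'EEEE'
  4H -> 'HHHH'
  1B -> 'B'

Decoded = DHHHHHHHEEEEHHHHB


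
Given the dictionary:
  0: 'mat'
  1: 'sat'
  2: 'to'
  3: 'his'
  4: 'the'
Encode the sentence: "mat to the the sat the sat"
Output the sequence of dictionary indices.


Look up each word in the dictionary:
  'mat' -> 0
  'to' -> 2
  'the' -> 4
  'the' -> 4
  'sat' -> 1
  'the' -> 4
  'sat' -> 1

Encoded: [0, 2, 4, 4, 1, 4, 1]


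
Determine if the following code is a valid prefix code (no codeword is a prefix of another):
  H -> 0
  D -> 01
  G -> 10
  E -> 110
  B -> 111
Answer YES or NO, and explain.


Checking each pair (does one codeword prefix another?):
  H='0' vs D='01': prefix -- VIOLATION

NO -- this is NOT a valid prefix code. H (0) is a prefix of D (01).


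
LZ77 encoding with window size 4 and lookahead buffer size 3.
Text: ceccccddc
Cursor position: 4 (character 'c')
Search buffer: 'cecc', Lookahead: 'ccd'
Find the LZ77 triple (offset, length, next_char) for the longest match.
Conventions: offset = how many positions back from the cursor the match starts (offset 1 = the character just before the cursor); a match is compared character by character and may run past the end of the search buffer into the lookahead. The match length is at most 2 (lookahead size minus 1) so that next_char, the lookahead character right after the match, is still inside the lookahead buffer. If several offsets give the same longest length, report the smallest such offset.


Try each offset into the search buffer:
  offset=1 (pos 3, char 'c'): match length 2
  offset=2 (pos 2, char 'c'): match length 2
  offset=3 (pos 1, char 'e'): match length 0
  offset=4 (pos 0, char 'c'): match length 1
Longest match has length 2, found at offsets 1, 2; take the smallest, offset 1.
next_char = character at position 4 + 2 = 6 -> 'd'

Best match: offset=1, length=2 (matching 'cc' starting at position 3)
LZ77 triple: (1, 2, 'd')


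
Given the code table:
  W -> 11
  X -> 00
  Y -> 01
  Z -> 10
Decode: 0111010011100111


Decoding:
01 -> Y
11 -> W
01 -> Y
00 -> X
11 -> W
10 -> Z
01 -> Y
11 -> W


Result: YWYXWZYW


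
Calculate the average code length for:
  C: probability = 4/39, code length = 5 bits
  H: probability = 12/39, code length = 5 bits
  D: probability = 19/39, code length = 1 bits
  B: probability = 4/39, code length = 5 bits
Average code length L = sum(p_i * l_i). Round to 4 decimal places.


Weighted contributions p_i * l_i:
  C: (4/39) * 5 = 20/39
  H: (12/39) * 5 = 60/39
  D: (19/39) * 1 = 19/39
  B: (4/39) * 5 = 20/39
Sum = (20 + 60 + 19 + 20)/39 = 119/39

L = 119/39 = 3.0513 bits/symbol


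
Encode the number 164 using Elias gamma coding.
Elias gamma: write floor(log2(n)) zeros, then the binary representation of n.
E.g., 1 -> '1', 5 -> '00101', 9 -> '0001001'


num_bits = floor(log2(164)) + 1 = 8
leading_zeros = num_bits - 1 = 7
binary(164) = 10100100

Elias gamma(164) = '0000000' + '10100100' = 000000010100100 (15 bits)


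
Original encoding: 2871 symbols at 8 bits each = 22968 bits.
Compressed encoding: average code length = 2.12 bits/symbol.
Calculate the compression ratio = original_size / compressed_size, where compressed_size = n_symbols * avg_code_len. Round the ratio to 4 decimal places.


original_size = n_symbols * orig_bits = 2871 * 8 = 22968 bits
compressed_size = n_symbols * avg_code_len = 2871 * 2.12 = 6086.52 bits
ratio = original_size / compressed_size = 22968 / 6086.52 = 3.7736

Compression ratio = 3.7736


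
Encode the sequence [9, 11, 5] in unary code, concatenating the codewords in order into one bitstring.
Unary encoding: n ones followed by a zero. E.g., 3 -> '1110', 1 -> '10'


Encode each number as n ones followed by a terminating 0:
  9 -> 1111111110 (10 bits)
  11 -> 111111111110 (12 bits)
  5 -> 111110 (6 bits)
Total length = 10 + 12 + 6 = 28 bits.

Unary([9, 11, 5]) = 1111111110111111111110111110 (28 bits)


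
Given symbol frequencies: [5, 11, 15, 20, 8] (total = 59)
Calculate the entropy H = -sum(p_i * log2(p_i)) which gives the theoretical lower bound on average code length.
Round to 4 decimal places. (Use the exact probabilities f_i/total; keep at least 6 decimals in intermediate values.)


Per-symbol terms -p_i * log2(p_i) with p_i = f_i/59:
  p = 5/59 = 0.084746: log2(p) = -3.560715, -p*log2(p) = 0.301756
  p = 11/59 = 0.186441: log2(p) = -2.423211, -p*log2(p) = 0.451785
  p = 15/59 = 0.254237: log2(p) = -1.975752, -p*log2(p) = 0.502310
  p = 20/59 = 0.338983: log2(p) = -1.560715, -p*log2(p) = 0.529056
  p = 8/59 = 0.135593: log2(p) = -2.882643, -p*log2(p) = 0.390867
H = 0.301756 + 0.451785 + 0.502310 + 0.529056 + 0.390867 = 2.175774

H = 2.1758 bits/symbol


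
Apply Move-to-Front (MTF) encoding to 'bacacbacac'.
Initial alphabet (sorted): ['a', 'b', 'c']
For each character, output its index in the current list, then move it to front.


MTF encoding:
'b': index 1 in ['a', 'b', 'c'] -> ['b', 'a', 'c']
'a': index 1 in ['b', 'a', 'c'] -> ['a', 'b', 'c']
'c': index 2 in ['a', 'b', 'c'] -> ['c', 'a', 'b']
'a': index 1 in ['c', 'a', 'b'] -> ['a', 'c', 'b']
'c': index 1 in ['a', 'c', 'b'] -> ['c', 'a', 'b']
'b': index 2 in ['c', 'a', 'b'] -> ['b', 'c', 'a']
'a': index 2 in ['b', 'c', 'a'] -> ['a', 'b', 'c']
'c': index 2 in ['a', 'b', 'c'] -> ['c', 'a', 'b']
'a': index 1 in ['c', 'a', 'b'] -> ['a', 'c', 'b']
'c': index 1 in ['a', 'c', 'b'] -> ['c', 'a', 'b']


Output: [1, 1, 2, 1, 1, 2, 2, 2, 1, 1]


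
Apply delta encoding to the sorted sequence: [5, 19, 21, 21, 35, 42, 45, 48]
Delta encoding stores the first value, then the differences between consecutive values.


First value: 5
Deltas:
  19 - 5 = 14
  21 - 19 = 2
  21 - 21 = 0
  35 - 21 = 14
  42 - 35 = 7
  45 - 42 = 3
  48 - 45 = 3


Delta encoded: [5, 14, 2, 0, 14, 7, 3, 3]


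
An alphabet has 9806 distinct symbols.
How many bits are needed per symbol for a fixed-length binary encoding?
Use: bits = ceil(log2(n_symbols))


log2(9806) = 13.2594
Bracket: 2^13 = 8192 < 9806 <= 2^14 = 16384
So ceil(log2(9806)) = 14

bits = ceil(log2(9806)) = ceil(13.2594) = 14 bits


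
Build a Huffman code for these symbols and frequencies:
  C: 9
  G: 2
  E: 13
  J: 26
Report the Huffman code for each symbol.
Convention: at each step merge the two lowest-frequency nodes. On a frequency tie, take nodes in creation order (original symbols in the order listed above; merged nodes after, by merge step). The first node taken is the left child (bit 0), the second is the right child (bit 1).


Huffman tree construction:
Step 1: Merge G(2) + C(9) = 11
Step 2: Merge (G+C)(11) + E(13) = 24
Step 3: Merge ((G+C)+E)(24) + J(26) = 50
Read each symbol's code off the tree from the root (left child = 0, right child = 1).

Codes:
  C: 001 (length 3)
  G: 000 (length 3)
  E: 01 (length 2)
  J: 1 (length 1)
Average code length: 85/50 = 1.7000 bits/symbol


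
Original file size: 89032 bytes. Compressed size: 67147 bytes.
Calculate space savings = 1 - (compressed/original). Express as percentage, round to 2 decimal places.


ratio = compressed/original = 67147/89032 = 0.75419
savings = 1 - ratio = 1 - 0.75419 = 0.24581
as a percentage: 0.24581 * 100 = 24.58%

Space savings = 1 - 67147/89032 = 24.58%
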